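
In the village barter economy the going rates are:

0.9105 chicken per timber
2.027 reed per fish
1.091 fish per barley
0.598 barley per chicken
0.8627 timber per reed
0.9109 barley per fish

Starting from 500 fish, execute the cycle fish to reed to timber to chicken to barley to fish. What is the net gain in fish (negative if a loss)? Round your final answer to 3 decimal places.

19.385

500 fish × 2.027 = 1013.5 reed
1013.5 reed × 0.8627 = 874.34645 timber
874.34645 timber × 0.9105 = 796.092442725 chicken
796.092442725 chicken × 0.598 = 476.06328074955 barley
476.06328074955 barley × 1.091 = 519.38503929775905 fish
Net change: 519.38503929775905 − 500 = 19.38503929775905 fish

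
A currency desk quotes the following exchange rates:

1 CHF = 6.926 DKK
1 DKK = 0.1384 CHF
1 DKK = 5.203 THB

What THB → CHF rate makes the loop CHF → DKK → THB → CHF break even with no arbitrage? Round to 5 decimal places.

0.02775

Known legs of the cycle: 6.926 × 5.203 = 36.035978
For no arbitrage the full-cycle product must be 1, so the missing rate is 1 / 36.035978 ≈ 0.0277500.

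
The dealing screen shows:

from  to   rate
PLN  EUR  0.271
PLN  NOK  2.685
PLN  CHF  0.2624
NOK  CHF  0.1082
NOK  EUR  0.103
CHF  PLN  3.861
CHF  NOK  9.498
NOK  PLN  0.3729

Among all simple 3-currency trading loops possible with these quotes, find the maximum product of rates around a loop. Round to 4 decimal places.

CHF→PLN→NOK→CHF: 3.861 × 2.685 × 0.1082 = 1.12169
CHF→NOK→PLN→CHF: 9.498 × 0.3729 × 0.2624 = 0.92937
Maximum is CHF→PLN→NOK→CHF at 1.1217; arbitrage exists.

1.1217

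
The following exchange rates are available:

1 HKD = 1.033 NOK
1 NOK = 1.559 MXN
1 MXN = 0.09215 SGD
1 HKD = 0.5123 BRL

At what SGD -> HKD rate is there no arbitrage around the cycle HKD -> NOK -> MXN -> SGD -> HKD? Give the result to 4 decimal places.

6.7384

Known legs of the cycle: 1.033 × 1.559 × 0.09215 = 0.14840269105
For no arbitrage the full-cycle product must be 1, so the missing rate is 1 / 0.14840269105 ≈ 6.738422.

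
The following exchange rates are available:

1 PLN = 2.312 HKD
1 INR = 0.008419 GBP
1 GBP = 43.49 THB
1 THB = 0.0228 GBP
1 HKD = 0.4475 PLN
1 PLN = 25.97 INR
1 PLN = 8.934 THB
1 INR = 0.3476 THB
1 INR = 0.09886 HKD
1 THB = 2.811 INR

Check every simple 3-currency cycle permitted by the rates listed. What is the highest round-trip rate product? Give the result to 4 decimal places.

HKD→PLN→INR→HKD: 0.4475 × 25.97 × 0.09886 = 1.14891
GBP→THB→INR→GBP: 43.49 × 2.811 × 0.008419 = 1.02923
Maximum is HKD→PLN→INR→HKD at 1.1489; arbitrage exists.

1.1489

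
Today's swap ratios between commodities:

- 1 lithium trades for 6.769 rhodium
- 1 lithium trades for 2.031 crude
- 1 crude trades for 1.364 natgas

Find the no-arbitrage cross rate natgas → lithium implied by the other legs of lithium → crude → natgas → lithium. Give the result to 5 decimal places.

0.36097

Known legs of the cycle: 2.031 × 1.364 = 2.770284
For no arbitrage the full-cycle product must be 1, so the missing rate is 1 / 2.770284 ≈ 0.3609738.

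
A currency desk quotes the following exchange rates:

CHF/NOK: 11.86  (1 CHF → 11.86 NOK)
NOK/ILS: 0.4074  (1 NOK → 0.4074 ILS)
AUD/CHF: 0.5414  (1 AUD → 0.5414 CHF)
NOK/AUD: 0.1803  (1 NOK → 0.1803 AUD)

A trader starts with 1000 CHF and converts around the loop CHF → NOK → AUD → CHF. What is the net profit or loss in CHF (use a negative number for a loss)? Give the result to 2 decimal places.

157.71

1000 CHF × 11.86 = 11860 NOK
11860 NOK × 0.1803 = 2138.358 AUD
2138.358 AUD × 0.5414 = 1157.7070212 CHF
Net change: 1157.7070212 − 1000 = 157.7070212 CHF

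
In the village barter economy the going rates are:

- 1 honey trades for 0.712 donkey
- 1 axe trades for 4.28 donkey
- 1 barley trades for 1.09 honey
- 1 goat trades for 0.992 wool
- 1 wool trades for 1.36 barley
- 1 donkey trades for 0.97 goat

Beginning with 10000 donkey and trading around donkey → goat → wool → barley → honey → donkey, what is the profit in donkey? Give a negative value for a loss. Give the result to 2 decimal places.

10000 donkey × 0.97 = 9700 goat
9700 goat × 0.992 = 9622.4 wool
9622.4 wool × 1.36 = 13086.464 barley
13086.464 barley × 1.09 = 14264.24576 honey
14264.24576 honey × 0.712 = 10156.14298112 donkey
Net change: 10156.14298112 − 10000 = 156.14298112 donkey

156.14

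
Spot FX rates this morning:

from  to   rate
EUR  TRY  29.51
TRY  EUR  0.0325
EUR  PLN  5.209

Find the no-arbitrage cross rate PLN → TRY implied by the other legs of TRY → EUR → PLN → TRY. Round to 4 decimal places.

Known legs of the cycle: 0.0325 × 5.209 = 0.1692925
For no arbitrage the full-cycle product must be 1, so the missing rate is 1 / 0.1692925 ≈ 5.906936.

5.9069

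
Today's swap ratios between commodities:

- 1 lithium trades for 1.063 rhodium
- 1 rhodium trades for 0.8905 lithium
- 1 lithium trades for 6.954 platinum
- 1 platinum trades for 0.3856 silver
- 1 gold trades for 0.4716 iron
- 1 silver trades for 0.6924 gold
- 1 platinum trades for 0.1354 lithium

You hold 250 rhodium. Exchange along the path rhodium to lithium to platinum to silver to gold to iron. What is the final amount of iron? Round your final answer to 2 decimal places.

194.93

250 rhodium × 0.8905 = 222.625 lithium
222.625 lithium × 6.954 = 1548.13425 platinum
1548.13425 platinum × 0.3856 = 596.9605668 silver
596.9605668 silver × 0.6924 = 413.33549645232 gold
413.33549645232 gold × 0.4716 = 194.929020126914112 iron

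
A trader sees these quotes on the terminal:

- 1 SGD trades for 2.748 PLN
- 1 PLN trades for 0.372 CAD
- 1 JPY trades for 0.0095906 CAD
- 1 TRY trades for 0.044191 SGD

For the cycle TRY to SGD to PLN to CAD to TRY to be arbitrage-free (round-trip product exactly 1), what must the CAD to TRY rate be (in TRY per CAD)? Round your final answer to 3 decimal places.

Known legs of the cycle: 0.044191 × 2.748 × 0.372 = 0.045174514896
For no arbitrage the full-cycle product must be 1, so the missing rate is 1 / 0.045174514896 ≈ 22.13637.

22.136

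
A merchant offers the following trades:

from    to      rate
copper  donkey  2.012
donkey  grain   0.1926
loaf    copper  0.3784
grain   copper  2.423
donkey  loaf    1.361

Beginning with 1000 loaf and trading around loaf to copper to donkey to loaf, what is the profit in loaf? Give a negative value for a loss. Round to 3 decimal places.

1000 loaf × 0.3784 = 378.4 copper
378.4 copper × 2.012 = 761.3408 donkey
761.3408 donkey × 1.361 = 1036.1848288 loaf
Net change: 1036.1848288 − 1000 = 36.1848288 loaf

36.185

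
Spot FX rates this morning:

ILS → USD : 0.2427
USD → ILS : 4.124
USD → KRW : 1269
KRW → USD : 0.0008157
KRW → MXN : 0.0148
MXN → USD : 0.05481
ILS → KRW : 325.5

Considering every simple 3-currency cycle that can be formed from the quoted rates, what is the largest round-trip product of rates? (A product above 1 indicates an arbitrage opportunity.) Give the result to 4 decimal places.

KRW→USD→ILS→KRW: 0.0008157 × 4.124 × 325.5 = 1.09496
KRW→MXN→USD→KRW: 0.0148 × 0.05481 × 1269 = 1.02940
Maximum is KRW→USD→ILS→KRW at 1.0950; arbitrage exists.

1.0950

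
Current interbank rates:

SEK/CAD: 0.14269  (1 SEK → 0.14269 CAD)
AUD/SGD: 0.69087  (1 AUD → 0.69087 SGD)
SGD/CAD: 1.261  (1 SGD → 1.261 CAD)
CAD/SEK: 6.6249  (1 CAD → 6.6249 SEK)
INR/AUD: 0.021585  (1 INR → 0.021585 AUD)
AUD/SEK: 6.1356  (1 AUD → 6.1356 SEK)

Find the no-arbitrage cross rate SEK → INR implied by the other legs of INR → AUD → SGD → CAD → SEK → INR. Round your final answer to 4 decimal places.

Known legs of the cycle: 0.021585 × 0.69087 × 1.261 × 6.6249 = 0.124578415044628155
For no arbitrage the full-cycle product must be 1, so the missing rate is 1 / 0.124578415044628155 ≈ 8.027073.

8.0271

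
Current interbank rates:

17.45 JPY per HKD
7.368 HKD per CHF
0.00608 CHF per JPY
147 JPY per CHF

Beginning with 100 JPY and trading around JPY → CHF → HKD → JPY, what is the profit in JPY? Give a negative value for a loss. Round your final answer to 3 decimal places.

-21.828

100 JPY × 0.00608 = 0.608 CHF
0.608 CHF × 7.368 = 4.479744 HKD
4.479744 HKD × 17.45 = 78.1715328 JPY
Net change: 78.1715328 − 100 = -21.8284672 JPY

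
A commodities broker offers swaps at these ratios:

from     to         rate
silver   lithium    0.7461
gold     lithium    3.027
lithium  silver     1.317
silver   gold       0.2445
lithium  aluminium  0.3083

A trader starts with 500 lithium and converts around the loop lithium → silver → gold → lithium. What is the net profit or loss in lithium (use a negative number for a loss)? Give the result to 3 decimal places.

500 lithium × 1.317 = 658.5 silver
658.5 silver × 0.2445 = 161.00325 gold
161.00325 gold × 3.027 = 487.35683775 lithium
Net change: 487.35683775 − 500 = -12.64316225 lithium

-12.643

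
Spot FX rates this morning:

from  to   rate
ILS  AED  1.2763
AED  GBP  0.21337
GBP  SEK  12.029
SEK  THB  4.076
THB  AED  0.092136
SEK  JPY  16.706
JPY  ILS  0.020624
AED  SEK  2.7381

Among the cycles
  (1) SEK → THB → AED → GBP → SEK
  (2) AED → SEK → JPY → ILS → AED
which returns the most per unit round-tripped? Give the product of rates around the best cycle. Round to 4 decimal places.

(1) 4.076 × 0.092136 × 0.21337 × 12.029 = 0.96389
(2) 2.7381 × 16.706 × 0.020624 × 1.2763 = 1.20406
Highest is cycle (2) at 1.2041 (>1, arbitrage).

1.2041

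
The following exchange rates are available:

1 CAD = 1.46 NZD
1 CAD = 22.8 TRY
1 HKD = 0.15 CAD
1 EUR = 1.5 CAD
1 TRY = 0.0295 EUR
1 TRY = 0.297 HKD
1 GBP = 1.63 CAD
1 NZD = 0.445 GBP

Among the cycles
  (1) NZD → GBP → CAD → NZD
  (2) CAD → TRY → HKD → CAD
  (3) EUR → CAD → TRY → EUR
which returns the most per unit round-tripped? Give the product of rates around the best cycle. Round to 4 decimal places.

(1) 0.445 × 1.63 × 1.46 = 1.05901
(2) 22.8 × 0.297 × 0.15 = 1.01574
(3) 1.5 × 22.8 × 0.0295 = 1.00890
Highest is cycle (1) at 1.0590 (>1, arbitrage).

1.0590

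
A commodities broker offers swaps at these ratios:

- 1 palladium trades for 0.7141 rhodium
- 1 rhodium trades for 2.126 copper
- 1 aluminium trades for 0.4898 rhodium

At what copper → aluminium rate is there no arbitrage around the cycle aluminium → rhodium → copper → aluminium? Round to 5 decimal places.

Known legs of the cycle: 0.4898 × 2.126 = 1.0413148
For no arbitrage the full-cycle product must be 1, so the missing rate is 1 / 1.0413148 ≈ 0.9603244.

0.96032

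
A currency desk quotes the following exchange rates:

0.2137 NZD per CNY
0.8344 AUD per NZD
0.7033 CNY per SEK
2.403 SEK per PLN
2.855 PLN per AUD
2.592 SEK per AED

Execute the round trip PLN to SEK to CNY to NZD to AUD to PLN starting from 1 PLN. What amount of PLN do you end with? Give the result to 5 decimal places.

1 PLN × 2.403 = 2.403 SEK
2.403 SEK × 0.7033 = 1.6900299 CNY
1.6900299 CNY × 0.2137 = 0.36115938963 NZD
0.36115938963 NZD × 0.8344 = 0.301351394707272 AUD
0.301351394707272 AUD × 2.855 = 0.86035823188926156 PLN

0.86036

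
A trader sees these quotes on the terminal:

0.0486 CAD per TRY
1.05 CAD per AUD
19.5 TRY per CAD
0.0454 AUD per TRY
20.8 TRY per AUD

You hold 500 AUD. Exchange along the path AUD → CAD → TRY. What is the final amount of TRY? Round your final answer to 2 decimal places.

500 AUD × 1.05 = 525 CAD
525 CAD × 19.5 = 10237.5 TRY

10237.50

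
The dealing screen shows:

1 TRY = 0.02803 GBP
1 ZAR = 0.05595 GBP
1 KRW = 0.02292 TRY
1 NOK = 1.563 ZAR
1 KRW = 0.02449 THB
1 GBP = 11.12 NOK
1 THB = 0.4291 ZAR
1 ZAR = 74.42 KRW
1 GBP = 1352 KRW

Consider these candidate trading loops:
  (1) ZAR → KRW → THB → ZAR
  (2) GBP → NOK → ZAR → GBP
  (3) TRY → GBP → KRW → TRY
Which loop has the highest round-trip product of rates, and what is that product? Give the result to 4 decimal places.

0.9724

(1) 74.42 × 0.02449 × 0.4291 = 0.78205
(2) 11.12 × 1.563 × 0.05595 = 0.97244
(3) 0.02803 × 1352 × 0.02292 = 0.86859
Highest is cycle (2) at 0.9724 (≤1, no arbitrage).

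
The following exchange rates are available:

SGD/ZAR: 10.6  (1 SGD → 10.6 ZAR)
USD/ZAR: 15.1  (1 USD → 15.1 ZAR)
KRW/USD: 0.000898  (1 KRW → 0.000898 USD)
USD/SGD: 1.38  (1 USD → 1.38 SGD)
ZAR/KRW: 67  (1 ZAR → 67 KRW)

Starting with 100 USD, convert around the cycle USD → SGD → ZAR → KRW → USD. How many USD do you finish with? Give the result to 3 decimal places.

100 USD × 1.38 = 138 SGD
138 SGD × 10.6 = 1462.8 ZAR
1462.8 ZAR × 67 = 98007.6 KRW
98007.6 KRW × 0.000898 = 88.0108248 USD

88.011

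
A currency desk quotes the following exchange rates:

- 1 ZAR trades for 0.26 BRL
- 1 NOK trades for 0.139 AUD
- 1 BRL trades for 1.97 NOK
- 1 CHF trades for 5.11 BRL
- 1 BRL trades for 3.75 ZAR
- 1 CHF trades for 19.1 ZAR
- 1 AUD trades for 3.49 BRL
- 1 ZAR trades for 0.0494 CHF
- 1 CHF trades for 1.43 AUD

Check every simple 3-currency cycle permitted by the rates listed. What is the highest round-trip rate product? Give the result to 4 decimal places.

AUD→BRL→NOK→AUD: 3.49 × 1.97 × 0.139 = 0.95567
ZAR→CHF→BRL→ZAR: 0.0494 × 5.11 × 3.75 = 0.94663
Maximum is AUD→BRL→NOK→AUD at 0.9557; no arbitrage — every cycle loses value.

0.9557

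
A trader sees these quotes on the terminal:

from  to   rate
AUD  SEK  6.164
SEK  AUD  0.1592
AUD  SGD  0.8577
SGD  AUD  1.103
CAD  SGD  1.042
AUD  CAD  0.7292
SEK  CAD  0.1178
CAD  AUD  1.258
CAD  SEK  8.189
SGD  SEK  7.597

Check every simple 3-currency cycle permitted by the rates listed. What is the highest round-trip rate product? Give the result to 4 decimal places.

SGD→SEK→AUD→SGD: 7.597 × 0.1592 × 0.8577 = 1.03734
AUD→CAD→SEK→AUD: 0.7292 × 8.189 × 0.1592 = 0.95065
SGD→SEK→CAD→SGD: 7.597 × 0.1178 × 1.042 = 0.93251
AUD→SEK→CAD→AUD: 6.164 × 0.1178 × 1.258 = 0.91346
SGD→AUD→CAD→SGD: 1.103 × 0.7292 × 1.042 = 0.83809
Maximum is SGD→SEK→AUD→SGD at 1.0373; arbitrage exists.

1.0373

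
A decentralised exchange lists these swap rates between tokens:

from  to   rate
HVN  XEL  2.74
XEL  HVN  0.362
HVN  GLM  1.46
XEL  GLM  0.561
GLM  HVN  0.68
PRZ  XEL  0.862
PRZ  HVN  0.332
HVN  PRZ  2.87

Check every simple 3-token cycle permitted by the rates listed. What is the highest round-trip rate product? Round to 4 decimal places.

1.0453

HVN→XEL→GLM→HVN: 2.74 × 0.561 × 0.68 = 1.04526
HVN→PRZ→XEL→HVN: 2.87 × 0.862 × 0.362 = 0.89557
Maximum is HVN→XEL→GLM→HVN at 1.0453; arbitrage exists.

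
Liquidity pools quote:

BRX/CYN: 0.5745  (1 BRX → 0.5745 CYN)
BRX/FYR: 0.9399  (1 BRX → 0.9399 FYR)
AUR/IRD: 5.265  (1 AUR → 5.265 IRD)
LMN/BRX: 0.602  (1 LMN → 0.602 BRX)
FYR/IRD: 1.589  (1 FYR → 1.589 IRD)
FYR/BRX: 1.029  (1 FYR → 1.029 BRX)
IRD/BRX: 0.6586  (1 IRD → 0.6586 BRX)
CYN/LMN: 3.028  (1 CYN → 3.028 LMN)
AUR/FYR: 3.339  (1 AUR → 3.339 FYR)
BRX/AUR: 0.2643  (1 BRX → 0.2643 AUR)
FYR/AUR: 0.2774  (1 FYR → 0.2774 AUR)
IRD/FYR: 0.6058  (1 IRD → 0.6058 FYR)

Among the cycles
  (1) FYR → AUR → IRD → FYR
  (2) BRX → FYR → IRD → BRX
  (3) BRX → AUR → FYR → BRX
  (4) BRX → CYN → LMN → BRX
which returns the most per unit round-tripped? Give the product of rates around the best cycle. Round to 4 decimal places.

(1) 0.2774 × 5.265 × 0.6058 = 0.88478
(2) 0.9399 × 1.589 × 0.6586 = 0.98362
(3) 0.2643 × 3.339 × 1.029 = 0.90809
(4) 0.5745 × 3.028 × 0.602 = 1.04723
Highest is cycle (4) at 1.0472 (>1, arbitrage).

1.0472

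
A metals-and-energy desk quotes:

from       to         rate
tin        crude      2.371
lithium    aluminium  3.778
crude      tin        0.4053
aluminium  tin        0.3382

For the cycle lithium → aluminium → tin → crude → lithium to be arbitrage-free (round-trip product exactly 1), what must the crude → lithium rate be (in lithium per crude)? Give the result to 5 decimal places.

Known legs of the cycle: 3.778 × 0.3382 × 2.371 = 3.0294731716
For no arbitrage the full-cycle product must be 1, so the missing rate is 1 / 3.0294731716 ≈ 0.3300904.

0.33009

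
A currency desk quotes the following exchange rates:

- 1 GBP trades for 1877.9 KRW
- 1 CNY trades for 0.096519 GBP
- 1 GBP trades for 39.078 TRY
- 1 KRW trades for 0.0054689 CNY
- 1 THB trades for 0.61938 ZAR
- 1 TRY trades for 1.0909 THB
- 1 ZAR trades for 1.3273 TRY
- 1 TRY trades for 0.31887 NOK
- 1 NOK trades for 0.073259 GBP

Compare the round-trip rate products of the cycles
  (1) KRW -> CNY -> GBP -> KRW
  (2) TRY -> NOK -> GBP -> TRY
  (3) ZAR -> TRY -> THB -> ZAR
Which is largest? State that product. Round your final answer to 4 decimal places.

0.9913

(1) 0.0054689 × 0.096519 × 1877.9 = 0.99125
(2) 0.31887 × 0.073259 × 39.078 = 0.91287
(3) 1.3273 × 1.0909 × 0.61938 = 0.89683
Highest is cycle (1) at 0.9913 (≤1, no arbitrage).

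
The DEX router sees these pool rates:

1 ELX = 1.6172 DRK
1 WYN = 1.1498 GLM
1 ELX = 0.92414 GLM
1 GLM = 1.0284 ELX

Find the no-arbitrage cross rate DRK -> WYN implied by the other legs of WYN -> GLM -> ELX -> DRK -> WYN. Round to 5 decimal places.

0.52294

Known legs of the cycle: 1.1498 × 1.0284 × 1.6172 = 1.912265126304
For no arbitrage the full-cycle product must be 1, so the missing rate is 1 / 1.912265126304 ≈ 0.5229400.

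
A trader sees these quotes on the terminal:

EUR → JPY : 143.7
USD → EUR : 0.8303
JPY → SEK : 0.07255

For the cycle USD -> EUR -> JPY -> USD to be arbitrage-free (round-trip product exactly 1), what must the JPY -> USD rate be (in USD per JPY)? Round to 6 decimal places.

0.008381

Known legs of the cycle: 0.8303 × 143.7 = 119.31411
For no arbitrage the full-cycle product must be 1, so the missing rate is 1 / 119.31411 ≈ 0.00838124.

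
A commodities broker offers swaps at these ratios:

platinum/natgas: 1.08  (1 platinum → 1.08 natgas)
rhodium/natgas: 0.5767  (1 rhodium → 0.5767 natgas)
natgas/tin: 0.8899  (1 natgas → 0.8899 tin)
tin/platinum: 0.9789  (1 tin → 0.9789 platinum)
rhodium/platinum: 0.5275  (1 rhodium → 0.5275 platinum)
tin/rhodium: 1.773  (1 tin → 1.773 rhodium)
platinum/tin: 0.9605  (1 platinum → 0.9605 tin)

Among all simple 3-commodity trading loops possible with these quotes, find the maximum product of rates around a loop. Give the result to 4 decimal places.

platinum→natgas→tin→platinum: 1.08 × 0.8899 × 0.9789 = 0.94081
natgas→tin→rhodium→natgas: 0.8899 × 1.773 × 0.5767 = 0.90991
platinum→tin→rhodium→platinum: 0.9605 × 1.773 × 0.5275 = 0.89831
Maximum is platinum→natgas→tin→platinum at 0.9408; no arbitrage — every cycle loses value.

0.9408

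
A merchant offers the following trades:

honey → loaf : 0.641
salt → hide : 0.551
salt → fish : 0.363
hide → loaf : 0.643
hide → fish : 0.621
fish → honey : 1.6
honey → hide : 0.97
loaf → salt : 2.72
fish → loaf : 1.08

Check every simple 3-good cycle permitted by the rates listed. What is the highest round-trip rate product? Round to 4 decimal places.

1.0663

fish→loaf→salt→fish: 1.08 × 2.72 × 0.363 = 1.06635
fish→honey→hide→fish: 1.6 × 0.97 × 0.621 = 0.96379
loaf→salt→hide→loaf: 2.72 × 0.551 × 0.643 = 0.96368
Maximum is fish→loaf→salt→fish at 1.0663; arbitrage exists.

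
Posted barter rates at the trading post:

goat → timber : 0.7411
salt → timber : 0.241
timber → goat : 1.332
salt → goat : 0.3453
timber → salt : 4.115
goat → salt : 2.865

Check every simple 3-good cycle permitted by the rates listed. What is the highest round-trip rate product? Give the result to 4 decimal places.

salt→goat→timber→salt: 0.3453 × 0.7411 × 4.115 = 1.05304
salt→timber→goat→salt: 0.241 × 1.332 × 2.865 = 0.91970
Maximum is salt→goat→timber→salt at 1.0530; arbitrage exists.

1.0530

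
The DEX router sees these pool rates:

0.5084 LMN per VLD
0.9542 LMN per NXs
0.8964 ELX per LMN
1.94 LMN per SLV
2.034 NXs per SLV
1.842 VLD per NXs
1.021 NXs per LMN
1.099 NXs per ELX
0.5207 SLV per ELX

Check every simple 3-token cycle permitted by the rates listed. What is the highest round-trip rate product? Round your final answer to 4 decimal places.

0.9561

VLD→LMN→NXs→VLD: 0.5084 × 1.021 × 1.842 = 0.95614
NXs→LMN→ELX→NXs: 0.9542 × 0.8964 × 1.099 = 0.94002
LMN→ELX→SLV→LMN: 0.8964 × 0.5207 × 1.94 = 0.90551
Maximum is VLD→LMN→NXs→VLD at 0.9561; no arbitrage — every cycle loses value.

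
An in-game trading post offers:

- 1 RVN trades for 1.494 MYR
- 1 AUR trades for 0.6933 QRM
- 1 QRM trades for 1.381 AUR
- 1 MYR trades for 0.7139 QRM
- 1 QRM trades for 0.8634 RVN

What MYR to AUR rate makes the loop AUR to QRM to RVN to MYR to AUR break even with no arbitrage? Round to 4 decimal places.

Known legs of the cycle: 0.6933 × 0.8634 × 1.494 = 0.89430125868
For no arbitrage the full-cycle product must be 1, so the missing rate is 1 / 0.89430125868 ≈ 1.118191.

1.1182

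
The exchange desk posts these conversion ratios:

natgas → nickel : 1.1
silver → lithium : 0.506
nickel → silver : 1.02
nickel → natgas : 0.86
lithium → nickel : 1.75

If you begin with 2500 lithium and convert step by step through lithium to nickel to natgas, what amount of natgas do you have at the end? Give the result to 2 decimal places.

2500 lithium × 1.75 = 4375 nickel
4375 nickel × 0.86 = 3762.5 natgas

3762.50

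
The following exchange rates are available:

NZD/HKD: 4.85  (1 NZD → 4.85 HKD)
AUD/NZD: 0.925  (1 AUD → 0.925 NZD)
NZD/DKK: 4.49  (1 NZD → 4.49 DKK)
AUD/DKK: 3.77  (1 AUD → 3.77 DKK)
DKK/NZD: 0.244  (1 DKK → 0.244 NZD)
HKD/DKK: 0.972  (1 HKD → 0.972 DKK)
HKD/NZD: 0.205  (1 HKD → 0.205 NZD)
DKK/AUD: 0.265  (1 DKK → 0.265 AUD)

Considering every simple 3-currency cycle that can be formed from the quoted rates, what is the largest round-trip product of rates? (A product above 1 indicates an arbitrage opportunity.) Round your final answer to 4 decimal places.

1.1503

NZD→HKD→DKK→NZD: 4.85 × 0.972 × 0.244 = 1.15026
NZD→DKK→AUD→NZD: 4.49 × 0.265 × 0.925 = 1.10061
Maximum is NZD→HKD→DKK→NZD at 1.1503; arbitrage exists.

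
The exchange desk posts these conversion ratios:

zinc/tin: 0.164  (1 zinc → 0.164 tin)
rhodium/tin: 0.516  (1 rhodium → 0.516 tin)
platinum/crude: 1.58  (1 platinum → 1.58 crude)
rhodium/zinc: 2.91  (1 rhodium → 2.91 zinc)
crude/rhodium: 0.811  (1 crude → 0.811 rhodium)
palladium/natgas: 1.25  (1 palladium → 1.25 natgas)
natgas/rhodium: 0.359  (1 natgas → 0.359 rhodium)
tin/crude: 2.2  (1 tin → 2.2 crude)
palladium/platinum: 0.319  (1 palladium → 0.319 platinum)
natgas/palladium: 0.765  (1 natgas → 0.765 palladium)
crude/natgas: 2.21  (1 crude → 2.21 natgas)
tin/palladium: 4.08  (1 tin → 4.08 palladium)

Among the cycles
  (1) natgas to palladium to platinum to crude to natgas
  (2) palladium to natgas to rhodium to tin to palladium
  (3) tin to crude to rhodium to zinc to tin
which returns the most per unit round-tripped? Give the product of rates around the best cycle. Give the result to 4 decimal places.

(1) 0.765 × 0.319 × 1.58 × 2.21 = 0.85212
(2) 1.25 × 0.359 × 0.516 × 4.08 = 0.94474
(3) 2.2 × 0.811 × 2.91 × 0.164 = 0.85149
Highest is cycle (2) at 0.9447 (≤1, no arbitrage).

0.9447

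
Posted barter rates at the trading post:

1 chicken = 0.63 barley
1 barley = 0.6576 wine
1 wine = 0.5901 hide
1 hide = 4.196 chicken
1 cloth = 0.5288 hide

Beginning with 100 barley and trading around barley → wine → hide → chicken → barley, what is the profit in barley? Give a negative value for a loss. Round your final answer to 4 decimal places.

100 barley × 0.6576 = 65.76 wine
65.76 wine × 0.5901 = 38.804976 hide
38.804976 hide × 4.196 = 162.825679296 chicken
162.825679296 chicken × 0.63 = 102.58017795648 barley
Net change: 102.58017795648 − 100 = 2.58017795648 barley

2.5802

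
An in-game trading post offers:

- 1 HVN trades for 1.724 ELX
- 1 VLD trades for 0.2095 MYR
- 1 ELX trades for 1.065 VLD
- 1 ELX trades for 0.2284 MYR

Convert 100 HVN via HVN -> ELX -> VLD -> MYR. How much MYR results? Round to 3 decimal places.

38.465

100 HVN × 1.724 = 172.4 ELX
172.4 ELX × 1.065 = 183.606 VLD
183.606 VLD × 0.2095 = 38.465457 MYR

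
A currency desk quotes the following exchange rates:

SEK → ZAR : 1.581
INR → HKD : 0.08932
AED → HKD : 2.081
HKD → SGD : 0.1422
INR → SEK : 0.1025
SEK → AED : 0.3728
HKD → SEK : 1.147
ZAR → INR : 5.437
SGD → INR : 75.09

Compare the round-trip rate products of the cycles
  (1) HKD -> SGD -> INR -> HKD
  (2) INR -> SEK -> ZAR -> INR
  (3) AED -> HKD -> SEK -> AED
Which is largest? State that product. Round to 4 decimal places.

(1) 0.1422 × 75.09 × 0.08932 = 0.95374
(2) 0.1025 × 1.581 × 5.437 = 0.88108
(3) 2.081 × 1.147 × 0.3728 = 0.88984
Highest is cycle (1) at 0.9537 (≤1, no arbitrage).

0.9537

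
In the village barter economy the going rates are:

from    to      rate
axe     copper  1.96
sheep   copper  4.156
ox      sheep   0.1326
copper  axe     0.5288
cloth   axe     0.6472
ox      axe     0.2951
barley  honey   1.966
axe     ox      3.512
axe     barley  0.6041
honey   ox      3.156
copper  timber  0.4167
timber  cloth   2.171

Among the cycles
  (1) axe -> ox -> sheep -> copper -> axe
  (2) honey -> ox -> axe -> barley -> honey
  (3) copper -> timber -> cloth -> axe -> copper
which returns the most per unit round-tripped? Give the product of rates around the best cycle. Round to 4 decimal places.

1.1476

(1) 3.512 × 0.1326 × 4.156 × 0.5288 = 1.02345
(2) 3.156 × 0.2951 × 0.6041 × 1.966 = 1.10611
(3) 0.4167 × 2.171 × 0.6472 × 1.96 = 1.14757
Highest is cycle (3) at 1.1476 (>1, arbitrage).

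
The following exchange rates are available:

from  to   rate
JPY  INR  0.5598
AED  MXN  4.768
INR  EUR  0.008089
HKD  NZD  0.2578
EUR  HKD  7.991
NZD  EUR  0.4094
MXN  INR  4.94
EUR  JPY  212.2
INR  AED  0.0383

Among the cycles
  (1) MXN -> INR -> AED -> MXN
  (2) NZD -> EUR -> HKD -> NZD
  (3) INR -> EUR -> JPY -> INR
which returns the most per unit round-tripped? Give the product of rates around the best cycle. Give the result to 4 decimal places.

(1) 4.94 × 0.0383 × 4.768 = 0.90212
(2) 0.4094 × 7.991 × 0.2578 = 0.84340
(3) 0.008089 × 212.2 × 0.5598 = 0.96089
Highest is cycle (3) at 0.9609 (≤1, no arbitrage).

0.9609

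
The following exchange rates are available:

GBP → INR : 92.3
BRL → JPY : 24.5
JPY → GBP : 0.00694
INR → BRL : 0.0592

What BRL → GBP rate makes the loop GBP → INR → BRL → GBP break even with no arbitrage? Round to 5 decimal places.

Known legs of the cycle: 92.3 × 0.0592 = 5.46416
For no arbitrage the full-cycle product must be 1, so the missing rate is 1 / 5.46416 ≈ 0.1830107.

0.18301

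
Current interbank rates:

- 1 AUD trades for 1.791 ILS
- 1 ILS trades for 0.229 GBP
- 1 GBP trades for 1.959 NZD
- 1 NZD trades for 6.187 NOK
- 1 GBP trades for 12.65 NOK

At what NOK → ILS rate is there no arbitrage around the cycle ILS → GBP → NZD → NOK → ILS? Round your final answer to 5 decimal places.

0.36029

Known legs of the cycle: 0.229 × 1.959 × 6.187 = 2.775556257
For no arbitrage the full-cycle product must be 1, so the missing rate is 1 / 2.775556257 ≈ 0.3602881.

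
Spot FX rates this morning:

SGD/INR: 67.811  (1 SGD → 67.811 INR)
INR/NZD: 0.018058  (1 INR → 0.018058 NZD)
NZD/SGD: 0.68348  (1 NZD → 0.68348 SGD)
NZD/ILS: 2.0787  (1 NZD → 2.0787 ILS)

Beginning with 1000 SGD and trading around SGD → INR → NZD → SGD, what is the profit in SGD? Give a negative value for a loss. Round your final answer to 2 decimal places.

-163.06

1000 SGD × 67.811 = 67811 INR
67811 INR × 0.018058 = 1224.531038 NZD
1224.531038 NZD × 0.68348 = 836.94247385224 SGD
Net change: 836.94247385224 − 1000 = -163.05752614776 SGD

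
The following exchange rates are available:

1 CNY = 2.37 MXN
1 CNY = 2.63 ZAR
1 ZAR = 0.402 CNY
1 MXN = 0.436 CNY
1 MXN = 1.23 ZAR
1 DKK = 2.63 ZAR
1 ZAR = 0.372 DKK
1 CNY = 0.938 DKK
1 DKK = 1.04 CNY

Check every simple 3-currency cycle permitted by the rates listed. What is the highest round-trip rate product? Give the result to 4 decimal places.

1.1719

ZAR→CNY→MXN→ZAR: 0.402 × 2.37 × 1.23 = 1.17187
ZAR→DKK→CNY→ZAR: 0.372 × 1.04 × 2.63 = 1.01749
ZAR→CNY→DKK→ZAR: 0.402 × 0.938 × 2.63 = 0.99171
Maximum is ZAR→CNY→MXN→ZAR at 1.1719; arbitrage exists.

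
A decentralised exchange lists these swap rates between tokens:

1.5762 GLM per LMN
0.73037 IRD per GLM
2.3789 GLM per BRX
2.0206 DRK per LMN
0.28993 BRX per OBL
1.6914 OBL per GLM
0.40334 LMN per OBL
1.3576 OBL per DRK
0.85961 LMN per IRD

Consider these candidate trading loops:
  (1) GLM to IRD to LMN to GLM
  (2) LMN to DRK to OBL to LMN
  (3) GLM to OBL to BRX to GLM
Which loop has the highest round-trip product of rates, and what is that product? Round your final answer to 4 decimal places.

(1) 0.73037 × 0.85961 × 1.5762 = 0.98959
(2) 2.0206 × 1.3576 × 0.40334 = 1.10643
(3) 1.6914 × 0.28993 × 2.3789 = 1.16658
Highest is cycle (3) at 1.1666 (>1, arbitrage).

1.1666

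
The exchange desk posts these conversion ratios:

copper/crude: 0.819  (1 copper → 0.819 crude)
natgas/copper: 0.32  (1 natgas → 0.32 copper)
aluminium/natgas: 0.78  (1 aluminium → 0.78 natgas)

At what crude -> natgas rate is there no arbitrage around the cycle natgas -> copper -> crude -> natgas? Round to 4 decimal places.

3.8156

Known legs of the cycle: 0.32 × 0.819 = 0.26208
For no arbitrage the full-cycle product must be 1, so the missing rate is 1 / 0.26208 ≈ 3.815629.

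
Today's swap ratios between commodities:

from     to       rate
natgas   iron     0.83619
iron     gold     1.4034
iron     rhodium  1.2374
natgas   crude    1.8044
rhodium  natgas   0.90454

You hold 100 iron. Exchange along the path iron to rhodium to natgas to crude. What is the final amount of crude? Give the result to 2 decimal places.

100 iron × 1.2374 = 123.74 rhodium
123.74 rhodium × 0.90454 = 111.9277796 natgas
111.9277796 natgas × 1.8044 = 201.96248551024 crude

201.96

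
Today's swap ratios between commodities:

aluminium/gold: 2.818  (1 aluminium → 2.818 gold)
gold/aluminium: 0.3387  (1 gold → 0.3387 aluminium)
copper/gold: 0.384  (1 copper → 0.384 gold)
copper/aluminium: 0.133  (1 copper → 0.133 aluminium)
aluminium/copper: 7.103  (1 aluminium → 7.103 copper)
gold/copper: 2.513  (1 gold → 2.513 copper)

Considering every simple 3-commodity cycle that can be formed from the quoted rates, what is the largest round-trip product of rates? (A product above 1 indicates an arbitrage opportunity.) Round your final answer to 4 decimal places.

0.9419

copper→aluminium→gold→copper: 0.133 × 2.818 × 2.513 = 0.94186
copper→gold→aluminium→copper: 0.384 × 0.3387 × 7.103 = 0.92382
Maximum is copper→aluminium→gold→copper at 0.9419; no arbitrage — every cycle loses value.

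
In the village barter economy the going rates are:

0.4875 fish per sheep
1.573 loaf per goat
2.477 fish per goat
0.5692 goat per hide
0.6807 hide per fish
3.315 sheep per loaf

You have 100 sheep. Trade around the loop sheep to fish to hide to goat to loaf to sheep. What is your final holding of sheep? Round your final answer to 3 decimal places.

98.493

100 sheep × 0.4875 = 48.75 fish
48.75 fish × 0.6807 = 33.184125 hide
33.184125 hide × 0.5692 = 18.88840395 goat
18.88840395 goat × 1.573 = 29.71145941335 loaf
29.71145941335 loaf × 3.315 = 98.49348795525525 sheep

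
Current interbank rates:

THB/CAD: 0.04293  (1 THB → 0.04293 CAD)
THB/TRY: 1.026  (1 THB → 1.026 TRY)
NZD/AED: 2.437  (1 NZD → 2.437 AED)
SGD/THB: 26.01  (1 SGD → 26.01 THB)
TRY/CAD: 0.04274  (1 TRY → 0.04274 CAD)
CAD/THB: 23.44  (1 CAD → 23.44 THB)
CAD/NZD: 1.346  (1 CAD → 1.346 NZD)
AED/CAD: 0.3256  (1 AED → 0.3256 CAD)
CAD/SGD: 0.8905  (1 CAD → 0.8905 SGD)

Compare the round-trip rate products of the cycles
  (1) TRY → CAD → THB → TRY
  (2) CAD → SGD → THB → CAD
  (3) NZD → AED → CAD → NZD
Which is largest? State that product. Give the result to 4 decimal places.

(1) 0.04274 × 23.44 × 1.026 = 1.02787
(2) 0.8905 × 26.01 × 0.04293 = 0.99434
(3) 2.437 × 0.3256 × 1.346 = 1.06803
Highest is cycle (3) at 1.0680 (>1, arbitrage).

1.0680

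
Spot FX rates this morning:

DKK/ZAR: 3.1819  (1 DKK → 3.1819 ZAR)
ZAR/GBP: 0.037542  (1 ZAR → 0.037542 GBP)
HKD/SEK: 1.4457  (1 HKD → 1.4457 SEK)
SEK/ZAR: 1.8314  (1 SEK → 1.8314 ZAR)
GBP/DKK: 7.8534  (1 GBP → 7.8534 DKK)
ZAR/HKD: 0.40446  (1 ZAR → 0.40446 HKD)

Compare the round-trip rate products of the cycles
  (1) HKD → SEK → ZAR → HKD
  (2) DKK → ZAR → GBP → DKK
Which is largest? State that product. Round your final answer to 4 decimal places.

(1) 1.4457 × 1.8314 × 0.40446 = 1.07087
(2) 3.1819 × 0.037542 × 7.8534 = 0.93813
Highest is cycle (1) at 1.0709 (>1, arbitrage).

1.0709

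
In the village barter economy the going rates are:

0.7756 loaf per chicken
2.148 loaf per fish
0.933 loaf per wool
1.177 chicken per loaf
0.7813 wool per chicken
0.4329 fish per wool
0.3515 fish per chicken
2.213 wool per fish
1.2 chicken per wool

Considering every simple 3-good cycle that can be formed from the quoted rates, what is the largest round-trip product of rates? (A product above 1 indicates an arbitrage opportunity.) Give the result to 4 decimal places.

0.9334

fish→wool→chicken→fish: 2.213 × 1.2 × 0.3515 = 0.93344
fish→loaf→chicken→fish: 2.148 × 1.177 × 0.3515 = 0.88866
wool→loaf→chicken→wool: 0.933 × 1.177 × 0.7813 = 0.85798
Maximum is fish→wool→chicken→fish at 0.9334; no arbitrage — every cycle loses value.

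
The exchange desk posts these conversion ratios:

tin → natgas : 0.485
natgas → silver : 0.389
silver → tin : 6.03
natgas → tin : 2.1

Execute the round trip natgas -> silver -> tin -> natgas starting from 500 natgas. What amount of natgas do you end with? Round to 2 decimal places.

568.82

500 natgas × 0.389 = 194.5 silver
194.5 silver × 6.03 = 1172.835 tin
1172.835 tin × 0.485 = 568.824975 natgas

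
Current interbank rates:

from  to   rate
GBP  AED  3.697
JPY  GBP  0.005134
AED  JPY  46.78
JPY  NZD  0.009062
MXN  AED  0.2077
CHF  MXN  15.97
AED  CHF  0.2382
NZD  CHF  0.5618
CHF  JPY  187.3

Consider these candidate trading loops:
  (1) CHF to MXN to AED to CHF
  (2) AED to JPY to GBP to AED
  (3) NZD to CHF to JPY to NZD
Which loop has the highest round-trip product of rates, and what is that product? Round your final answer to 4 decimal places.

0.9536

(1) 15.97 × 0.2077 × 0.2382 = 0.79010
(2) 46.78 × 0.005134 × 3.697 = 0.88790
(3) 0.5618 × 187.3 × 0.009062 = 0.95355
Highest is cycle (3) at 0.9536 (≤1, no arbitrage).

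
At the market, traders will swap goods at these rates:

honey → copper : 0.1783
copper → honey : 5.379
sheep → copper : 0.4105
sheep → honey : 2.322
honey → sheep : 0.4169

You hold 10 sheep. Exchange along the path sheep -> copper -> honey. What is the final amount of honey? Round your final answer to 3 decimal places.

22.081

10 sheep × 0.4105 = 4.105 copper
4.105 copper × 5.379 = 22.080795 honey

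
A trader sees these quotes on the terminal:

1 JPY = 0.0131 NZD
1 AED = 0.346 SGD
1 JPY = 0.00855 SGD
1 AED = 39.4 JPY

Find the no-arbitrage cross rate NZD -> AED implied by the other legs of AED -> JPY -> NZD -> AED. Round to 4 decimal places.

1.9375

Known legs of the cycle: 39.4 × 0.0131 = 0.51614
For no arbitrage the full-cycle product must be 1, so the missing rate is 1 / 0.51614 ≈ 1.937459.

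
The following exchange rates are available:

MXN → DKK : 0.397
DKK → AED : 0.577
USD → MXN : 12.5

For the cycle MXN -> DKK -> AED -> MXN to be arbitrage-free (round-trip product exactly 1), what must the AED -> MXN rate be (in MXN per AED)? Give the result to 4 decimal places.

4.3655

Known legs of the cycle: 0.397 × 0.577 = 0.229069
For no arbitrage the full-cycle product must be 1, so the missing rate is 1 / 0.229069 ≈ 4.365497.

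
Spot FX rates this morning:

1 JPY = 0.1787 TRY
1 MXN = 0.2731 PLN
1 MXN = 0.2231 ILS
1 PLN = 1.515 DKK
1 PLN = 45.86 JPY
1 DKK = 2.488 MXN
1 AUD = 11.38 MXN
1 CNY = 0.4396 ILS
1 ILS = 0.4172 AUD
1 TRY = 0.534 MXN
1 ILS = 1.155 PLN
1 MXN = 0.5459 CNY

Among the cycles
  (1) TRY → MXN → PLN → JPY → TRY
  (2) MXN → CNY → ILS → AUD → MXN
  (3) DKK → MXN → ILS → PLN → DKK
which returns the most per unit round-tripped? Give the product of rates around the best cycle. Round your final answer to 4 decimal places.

(1) 0.534 × 0.2731 × 45.86 × 0.1787 = 1.19515
(2) 0.5459 × 0.4396 × 0.4172 × 11.38 = 1.13935
(3) 2.488 × 0.2231 × 1.155 × 1.515 = 0.97128
Highest is cycle (1) at 1.1951 (>1, arbitrage).

1.1951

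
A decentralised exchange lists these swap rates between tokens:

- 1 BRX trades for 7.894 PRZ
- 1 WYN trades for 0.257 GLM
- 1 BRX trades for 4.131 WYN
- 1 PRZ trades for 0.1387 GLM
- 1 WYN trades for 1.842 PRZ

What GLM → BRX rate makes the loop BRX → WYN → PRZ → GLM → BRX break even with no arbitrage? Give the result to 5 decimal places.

0.94750

Known legs of the cycle: 4.131 × 1.842 × 0.1387 = 1.0554101874
For no arbitrage the full-cycle product must be 1, so the missing rate is 1 / 1.0554101874 ≈ 0.9474989.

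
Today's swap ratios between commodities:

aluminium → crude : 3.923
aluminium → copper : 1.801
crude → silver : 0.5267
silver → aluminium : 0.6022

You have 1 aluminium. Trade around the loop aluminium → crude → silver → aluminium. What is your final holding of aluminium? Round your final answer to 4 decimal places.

1 aluminium × 3.923 = 3.923 crude
3.923 crude × 0.5267 = 2.0662441 silver
2.0662441 silver × 0.6022 = 1.24429219702 aluminium

1.2443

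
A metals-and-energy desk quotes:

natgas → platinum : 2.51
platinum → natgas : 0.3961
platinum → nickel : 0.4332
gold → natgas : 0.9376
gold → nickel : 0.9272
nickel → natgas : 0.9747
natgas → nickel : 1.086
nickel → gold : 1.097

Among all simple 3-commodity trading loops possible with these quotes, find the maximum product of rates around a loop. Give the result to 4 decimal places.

gold→natgas→nickel→gold: 0.9376 × 1.086 × 1.097 = 1.11700
platinum→nickel→natgas→platinum: 0.4332 × 0.9747 × 2.51 = 1.05982
Maximum is gold→natgas→nickel→gold at 1.1170; arbitrage exists.

1.1170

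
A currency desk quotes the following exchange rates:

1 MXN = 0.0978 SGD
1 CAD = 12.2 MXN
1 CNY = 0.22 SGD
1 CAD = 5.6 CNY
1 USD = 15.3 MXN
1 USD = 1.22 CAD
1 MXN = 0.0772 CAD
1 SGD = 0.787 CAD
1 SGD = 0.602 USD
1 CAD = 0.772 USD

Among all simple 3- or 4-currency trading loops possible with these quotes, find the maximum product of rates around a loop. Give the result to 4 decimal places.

0.9696

SGD→CAD→CNY→SGD: 0.787 × 5.6 × 0.22 = 0.96958
MXN→SGD→CAD→MXN: 0.0978 × 0.787 × 12.2 = 0.93902
MXN→CAD→USD→MXN: 0.0772 × 0.772 × 15.3 = 0.91186
MXN→SGD→CAD→USD→MXN: 0.0978 × 0.787 × 0.772 × 15.3 = 0.90912
USD→CAD→CNY→SGD→USD: 1.22 × 5.6 × 0.22 × 0.602 = 0.90483
MXN→SGD→USD→MXN: 0.0978 × 0.602 × 15.3 = 0.90080
MXN→SGD→USD→CAD→MXN: 0.0978 × 0.602 × 1.22 × 12.2 = 0.87630
Maximum is SGD→CAD→CNY→SGD at 0.9696; no arbitrage — every cycle loses value.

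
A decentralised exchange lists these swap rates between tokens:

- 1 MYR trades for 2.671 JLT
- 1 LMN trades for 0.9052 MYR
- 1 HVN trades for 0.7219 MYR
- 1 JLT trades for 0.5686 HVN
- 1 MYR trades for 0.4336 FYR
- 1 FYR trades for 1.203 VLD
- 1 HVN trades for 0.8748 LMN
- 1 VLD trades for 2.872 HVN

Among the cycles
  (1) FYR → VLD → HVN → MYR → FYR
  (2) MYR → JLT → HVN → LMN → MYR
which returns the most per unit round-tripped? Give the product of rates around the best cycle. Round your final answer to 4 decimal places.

1.2026

(1) 1.203 × 2.872 × 0.7219 × 0.4336 = 1.08147
(2) 2.671 × 0.5686 × 0.8748 × 0.9052 = 1.20264
Highest is cycle (2) at 1.2026 (>1, arbitrage).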